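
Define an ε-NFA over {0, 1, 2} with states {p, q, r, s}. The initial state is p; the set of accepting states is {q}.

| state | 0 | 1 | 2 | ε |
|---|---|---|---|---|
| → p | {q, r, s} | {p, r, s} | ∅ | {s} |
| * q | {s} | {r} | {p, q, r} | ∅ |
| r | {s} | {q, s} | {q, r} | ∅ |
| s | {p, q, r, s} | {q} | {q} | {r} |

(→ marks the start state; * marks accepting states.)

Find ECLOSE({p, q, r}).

{p, q, r, s}

Begin with {p, q, r}.
p →ε {s}; add s.
ε-closure = {p, q, r, s}.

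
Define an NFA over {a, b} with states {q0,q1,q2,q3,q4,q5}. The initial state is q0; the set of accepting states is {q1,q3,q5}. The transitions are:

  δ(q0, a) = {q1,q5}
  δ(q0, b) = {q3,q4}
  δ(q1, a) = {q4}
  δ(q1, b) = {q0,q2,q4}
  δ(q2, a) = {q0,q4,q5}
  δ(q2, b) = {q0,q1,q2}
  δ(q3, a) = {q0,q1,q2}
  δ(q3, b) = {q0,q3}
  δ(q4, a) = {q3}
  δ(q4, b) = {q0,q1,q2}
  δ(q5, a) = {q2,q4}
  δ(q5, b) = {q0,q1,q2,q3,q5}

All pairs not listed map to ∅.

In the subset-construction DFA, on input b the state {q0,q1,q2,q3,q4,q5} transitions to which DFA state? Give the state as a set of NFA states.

δ(q0,b) = {q3,q4}; δ(q1,b) = {q0,q2,q4}; δ(q2,b) = {q0,q1,q2}; δ(q3,b) = {q0,q3}; δ(q4,b) = {q0,q1,q2}; δ(q5,b) = {q0,q1,q2,q3,q5}.
Union: {q0,q1,q2,q3,q4,q5}.

{q0,q1,q2,q3,q4,q5}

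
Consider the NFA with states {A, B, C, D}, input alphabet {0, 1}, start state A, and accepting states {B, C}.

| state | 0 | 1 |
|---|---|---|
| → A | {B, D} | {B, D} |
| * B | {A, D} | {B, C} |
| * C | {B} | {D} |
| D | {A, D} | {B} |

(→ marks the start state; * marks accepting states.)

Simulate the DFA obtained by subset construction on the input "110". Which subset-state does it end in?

Start: {A}.
δ(A,1) = {B, D}.
Union: {B, D}.
After 1: {B, D}.
δ(B,1) = {B, C}; δ(D,1) = {B}.
Union: {B, C}.
After 1: {B, C}.
δ(B,0) = {A, D}; δ(C,0) = {B}.
Union: {A, B, D}.
After 0: {A, B, D}.

{A, B, D}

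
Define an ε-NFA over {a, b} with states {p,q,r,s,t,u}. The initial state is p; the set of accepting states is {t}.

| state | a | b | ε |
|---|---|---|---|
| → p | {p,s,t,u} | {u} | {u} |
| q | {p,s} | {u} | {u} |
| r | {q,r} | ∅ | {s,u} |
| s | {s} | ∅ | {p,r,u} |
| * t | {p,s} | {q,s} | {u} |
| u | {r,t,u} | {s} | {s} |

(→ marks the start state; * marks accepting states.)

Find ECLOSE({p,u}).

{p,r,s,u}

Begin with {p,u}.
u →ε {s}; add s.
s →ε {p,r,u}; add r.
ε-closure = {p,r,s,u}.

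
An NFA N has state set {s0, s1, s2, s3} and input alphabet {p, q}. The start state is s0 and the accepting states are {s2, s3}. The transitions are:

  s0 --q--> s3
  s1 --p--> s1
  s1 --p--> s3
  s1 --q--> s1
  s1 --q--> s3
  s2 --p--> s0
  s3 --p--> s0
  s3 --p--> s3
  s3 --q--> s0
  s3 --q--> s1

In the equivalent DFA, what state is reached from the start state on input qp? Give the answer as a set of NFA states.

{s0, s3}

Start: {s0}.
δ(s0,q) = {s3}.
Union: {s3}.
After q: {s3}.
δ(s3,p) = {s0, s3}.
Union: {s0, s3}.
After p: {s0, s3}.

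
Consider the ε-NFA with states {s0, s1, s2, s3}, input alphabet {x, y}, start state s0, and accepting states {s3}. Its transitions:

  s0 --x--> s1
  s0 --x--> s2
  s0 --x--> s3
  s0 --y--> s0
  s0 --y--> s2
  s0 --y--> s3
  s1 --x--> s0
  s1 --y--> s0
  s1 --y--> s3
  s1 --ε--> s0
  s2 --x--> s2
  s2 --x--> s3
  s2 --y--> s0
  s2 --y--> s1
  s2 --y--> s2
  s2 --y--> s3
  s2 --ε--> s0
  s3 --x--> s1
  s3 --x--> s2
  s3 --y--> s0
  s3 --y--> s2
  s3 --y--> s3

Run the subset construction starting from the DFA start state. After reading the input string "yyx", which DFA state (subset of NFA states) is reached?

{s0, s1, s2, s3}

Start: {s0}.
δ(s0,y) = {s0, s2, s3}.
Union: {s0, s2, s3}.
After y: {s0, s2, s3}.
δ(s0,y) = {s0, s2, s3}; δ(s2,y) = {s0, s1, s2, s3}; δ(s3,y) = {s0, s2, s3}.
Union: {s0, s1, s2, s3}.
After y: {s0, s1, s2, s3}.
δ(s0,x) = {s1, s2, s3}; δ(s1,x) = {s0}; δ(s2,x) = {s2, s3}; δ(s3,x) = {s1, s2}.
Union: {s0, s1, s2, s3}.
After x: {s0, s1, s2, s3}.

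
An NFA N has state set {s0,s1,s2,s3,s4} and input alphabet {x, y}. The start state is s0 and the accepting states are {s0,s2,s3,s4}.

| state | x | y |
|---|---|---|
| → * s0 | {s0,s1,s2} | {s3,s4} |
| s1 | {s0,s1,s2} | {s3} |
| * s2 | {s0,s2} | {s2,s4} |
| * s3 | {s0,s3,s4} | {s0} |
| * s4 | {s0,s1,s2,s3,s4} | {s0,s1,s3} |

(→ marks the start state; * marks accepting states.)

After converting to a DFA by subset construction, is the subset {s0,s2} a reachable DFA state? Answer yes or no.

Start state of the DFA: {s0}.
{s0} --x--> {s0,s1,s2}  [new]
{s0} --y--> {s3,s4}  [new]
{s0,s1,s2} --x--> {s0,s1,s2}  [seen]
{s0,s1,s2} --y--> {s2,s3,s4}  [new]
{s3,s4} --x--> {s0,s1,s2,s3,s4}  [new]
{s3,s4} --y--> {s0,s1,s3}  [new]
{s2,s3,s4} --x--> {s0,s1,s2,s3,s4}  [seen]
{s2,s3,s4} --y--> {s0,s1,s2,s3,s4}  [seen]
{s0,s1,s2,s3,s4} --x--> {s0,s1,s2,s3,s4}  [seen]
{s0,s1,s2,s3,s4} --y--> {s0,s1,s2,s3,s4}  [seen]
{s0,s1,s3} --x--> {s0,s1,s2,s3,s4}  [seen]
{s0,s1,s3} --y--> {s0,s3,s4}  [new]
{s0,s3,s4} --x--> {s0,s1,s2,s3,s4}  [seen]
{s0,s3,s4} --y--> {s0,s1,s3,s4}  [new]
{s0,s1,s3,s4} --x--> {s0,s1,s2,s3,s4}  [seen]
{s0,s1,s3,s4} --y--> {s0,s1,s3,s4}  [seen]
Reachable DFA states: {s0}, {s0,s1,s2}, {s3,s4}, {s2,s3,s4}, {s0,s1,s2,s3,s4}, {s0,s1,s3}, {s0,s3,s4}, {s0,s1,s3,s4}.
{s0,s2} is not among them.

no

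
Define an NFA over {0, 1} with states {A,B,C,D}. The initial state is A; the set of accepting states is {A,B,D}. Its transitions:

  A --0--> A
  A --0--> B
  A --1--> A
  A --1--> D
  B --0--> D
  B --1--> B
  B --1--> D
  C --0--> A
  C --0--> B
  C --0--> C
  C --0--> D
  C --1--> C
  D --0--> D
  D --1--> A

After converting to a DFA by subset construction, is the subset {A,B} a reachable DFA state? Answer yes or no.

yes

Start state of the DFA: {A}.
{A} --0--> {A,B}  [new]
{A} --1--> {A,D}  [new]
{A,B} --0--> {A,B,D}  [new]
{A,B} --1--> {A,B,D}  [seen]
{A,D} --0--> {A,B,D}  [seen]
{A,D} --1--> {A,D}  [seen]
{A,B,D} --0--> {A,B,D}  [seen]
{A,B,D} --1--> {A,B,D}  [seen]
Reachable DFA states: {A}, {A,B}, {A,D}, {A,B,D}.
{A,B} is among them.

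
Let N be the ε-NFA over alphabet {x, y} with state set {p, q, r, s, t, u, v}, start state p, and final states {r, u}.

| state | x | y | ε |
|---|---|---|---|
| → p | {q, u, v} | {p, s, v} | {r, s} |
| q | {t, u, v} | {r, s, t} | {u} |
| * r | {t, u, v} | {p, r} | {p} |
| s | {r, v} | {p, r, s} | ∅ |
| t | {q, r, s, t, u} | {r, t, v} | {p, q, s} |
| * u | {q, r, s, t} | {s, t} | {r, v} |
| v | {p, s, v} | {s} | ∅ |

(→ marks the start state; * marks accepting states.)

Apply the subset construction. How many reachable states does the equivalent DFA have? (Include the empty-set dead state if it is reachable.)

3

Start state of the DFA: {p, r, s} (ε-closure of the NFA start).
{p, r, s} --x--> {p, q, r, s, t, u, v}  [new]
{p, r, s} --y--> {p, r, s, v}  [new]
{p, q, r, s, t, u, v} --x--> {p, q, r, s, t, u, v}  [seen]
{p, q, r, s, t, u, v} --y--> {p, q, r, s, t, u, v}  [seen]
{p, r, s, v} --x--> {p, q, r, s, t, u, v}  [seen]
{p, r, s, v} --y--> {p, r, s, v}  [seen]
Reachable DFA states: {p, r, s}, {p, q, r, s, t, u, v}, {p, r, s, v}.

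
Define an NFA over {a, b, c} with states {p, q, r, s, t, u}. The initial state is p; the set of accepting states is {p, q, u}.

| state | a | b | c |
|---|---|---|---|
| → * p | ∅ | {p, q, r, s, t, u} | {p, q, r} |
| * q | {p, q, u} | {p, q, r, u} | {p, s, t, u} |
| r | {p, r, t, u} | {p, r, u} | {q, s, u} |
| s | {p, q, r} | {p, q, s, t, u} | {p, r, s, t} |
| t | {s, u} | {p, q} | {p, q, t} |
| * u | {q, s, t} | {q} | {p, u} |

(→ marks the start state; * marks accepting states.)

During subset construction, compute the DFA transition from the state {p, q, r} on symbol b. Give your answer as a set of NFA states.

δ(p,b) = {p, q, r, s, t, u}; δ(q,b) = {p, q, r, u}; δ(r,b) = {p, r, u}.
Union: {p, q, r, s, t, u}.

{p, q, r, s, t, u}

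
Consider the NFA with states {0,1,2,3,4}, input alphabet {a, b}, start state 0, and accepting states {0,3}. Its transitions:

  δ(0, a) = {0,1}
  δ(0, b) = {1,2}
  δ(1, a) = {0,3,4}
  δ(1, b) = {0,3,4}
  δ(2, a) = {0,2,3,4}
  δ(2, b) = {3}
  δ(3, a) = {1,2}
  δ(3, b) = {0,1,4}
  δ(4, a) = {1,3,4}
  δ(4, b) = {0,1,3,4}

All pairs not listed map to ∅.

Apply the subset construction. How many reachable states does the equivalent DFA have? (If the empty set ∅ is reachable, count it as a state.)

7

Start state of the DFA: {0}.
{0} --a--> {0,1}  [new]
{0} --b--> {1,2}  [new]
{0,1} --a--> {0,1,3,4}  [new]
{0,1} --b--> {0,1,2,3,4}  [new]
{1,2} --a--> {0,2,3,4}  [new]
{1,2} --b--> {0,3,4}  [new]
{0,1,3,4} --a--> {0,1,2,3,4}  [seen]
{0,1,3,4} --b--> {0,1,2,3,4}  [seen]
{0,1,2,3,4} --a--> {0,1,2,3,4}  [seen]
{0,1,2,3,4} --b--> {0,1,2,3,4}  [seen]
{0,2,3,4} --a--> {0,1,2,3,4}  [seen]
{0,2,3,4} --b--> {0,1,2,3,4}  [seen]
{0,3,4} --a--> {0,1,2,3,4}  [seen]
{0,3,4} --b--> {0,1,2,3,4}  [seen]
Reachable DFA states: {0}, {0,1}, {1,2}, {0,1,3,4}, {0,1,2,3,4}, {0,2,3,4}, {0,3,4}.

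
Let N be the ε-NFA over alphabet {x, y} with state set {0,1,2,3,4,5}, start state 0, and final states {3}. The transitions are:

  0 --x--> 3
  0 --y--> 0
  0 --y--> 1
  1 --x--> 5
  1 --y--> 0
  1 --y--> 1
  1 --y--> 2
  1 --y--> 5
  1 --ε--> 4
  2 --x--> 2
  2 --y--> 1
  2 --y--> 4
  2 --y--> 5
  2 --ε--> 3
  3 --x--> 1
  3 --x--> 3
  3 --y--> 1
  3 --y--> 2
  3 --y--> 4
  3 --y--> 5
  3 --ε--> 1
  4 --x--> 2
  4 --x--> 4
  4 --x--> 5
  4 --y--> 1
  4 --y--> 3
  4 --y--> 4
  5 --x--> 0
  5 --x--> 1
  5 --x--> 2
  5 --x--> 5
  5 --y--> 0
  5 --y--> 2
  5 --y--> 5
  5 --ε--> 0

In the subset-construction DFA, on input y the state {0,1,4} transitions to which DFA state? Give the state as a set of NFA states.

δ(0,y) = {0,1}; δ(1,y) = {0,1,2,5}; δ(4,y) = {1,3,4}.
Union: {0,1,2,3,4,5}.

{0,1,2,3,4,5}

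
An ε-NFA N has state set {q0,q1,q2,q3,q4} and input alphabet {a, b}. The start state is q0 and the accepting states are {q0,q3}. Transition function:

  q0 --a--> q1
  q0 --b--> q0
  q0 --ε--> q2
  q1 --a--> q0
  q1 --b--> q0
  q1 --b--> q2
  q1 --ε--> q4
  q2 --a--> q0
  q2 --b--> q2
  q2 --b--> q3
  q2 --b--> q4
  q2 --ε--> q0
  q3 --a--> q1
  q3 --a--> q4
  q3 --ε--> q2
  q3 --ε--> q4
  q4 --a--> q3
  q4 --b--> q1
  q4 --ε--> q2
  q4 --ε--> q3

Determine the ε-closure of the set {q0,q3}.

{q0,q2,q3,q4}

Begin with {q0,q3}.
q0 →ε {q2}; add q2.
q3 →ε {q2,q4}; add q4.
ε-closure = {q0,q2,q3,q4}.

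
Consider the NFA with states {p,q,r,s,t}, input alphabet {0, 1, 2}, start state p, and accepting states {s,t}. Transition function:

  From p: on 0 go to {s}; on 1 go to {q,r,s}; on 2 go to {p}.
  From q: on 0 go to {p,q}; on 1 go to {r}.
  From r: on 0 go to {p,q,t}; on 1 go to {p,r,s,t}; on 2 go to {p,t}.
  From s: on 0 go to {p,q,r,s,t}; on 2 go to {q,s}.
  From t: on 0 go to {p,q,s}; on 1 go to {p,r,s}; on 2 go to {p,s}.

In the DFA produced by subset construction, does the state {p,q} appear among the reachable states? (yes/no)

no

Start state of the DFA: {p}.
{p} --0--> {s}  [new]
{p} --1--> {q,r,s}  [new]
{p} --2--> {p}  [seen]
{s} --0--> {p,q,r,s,t}  [new]
{s} --1--> ∅  [new]
{s} --2--> {q,s}  [new]
{q,r,s} --0--> {p,q,r,s,t}  [seen]
{q,r,s} --1--> {p,r,s,t}  [new]
{q,r,s} --2--> {p,q,s,t}  [new]
{p,q,r,s,t} --0--> {p,q,r,s,t}  [seen]
{p,q,r,s,t} --1--> {p,q,r,s,t}  [seen]
{p,q,r,s,t} --2--> {p,q,s,t}  [seen]
∅ --0--> ∅  [seen]
∅ --1--> ∅  [seen]
∅ --2--> ∅  [seen]
{q,s} --0--> {p,q,r,s,t}  [seen]
{q,s} --1--> {r}  [new]
{q,s} --2--> {q,s}  [seen]
{p,r,s,t} --0--> {p,q,r,s,t}  [seen]
{p,r,s,t} --1--> {p,q,r,s,t}  [seen]
{p,r,s,t} --2--> {p,q,s,t}  [seen]
{p,q,s,t} --0--> {p,q,r,s,t}  [seen]
{p,q,s,t} --1--> {p,q,r,s}  [new]
{p,q,s,t} --2--> {p,q,s}  [new]
{r} --0--> {p,q,t}  [new]
{r} --1--> {p,r,s,t}  [seen]
{r} --2--> {p,t}  [new]
{p,q,r,s} --0--> {p,q,r,s,t}  [seen]
{p,q,r,s} --1--> {p,q,r,s,t}  [seen]
{p,q,r,s} --2--> {p,q,s,t}  [seen]
{p,q,s} --0--> {p,q,r,s,t}  [seen]
{p,q,s} --1--> {q,r,s}  [seen]
{p,q,s} --2--> {p,q,s}  [seen]
{p,q,t} --0--> {p,q,s}  [seen]
{p,q,t} --1--> {p,q,r,s}  [seen]
{p,q,t} --2--> {p,s}  [new]
{p,t} --0--> {p,q,s}  [seen]
{p,t} --1--> {p,q,r,s}  [seen]
{p,t} --2--> {p,s}  [seen]
{p,s} --0--> {p,q,r,s,t}  [seen]
{p,s} --1--> {q,r,s}  [seen]
{p,s} --2--> {p,q,s}  [seen]
Reachable DFA states: {p}, {s}, {q,r,s}, {p,q,r,s,t}, ∅, {q,s}, {p,r,s,t}, {p,q,s,t}, {r}, {p,q,r,s}, {p,q,s}, {p,q,t}, {p,t}, {p,s}.
{p,q} is not among them.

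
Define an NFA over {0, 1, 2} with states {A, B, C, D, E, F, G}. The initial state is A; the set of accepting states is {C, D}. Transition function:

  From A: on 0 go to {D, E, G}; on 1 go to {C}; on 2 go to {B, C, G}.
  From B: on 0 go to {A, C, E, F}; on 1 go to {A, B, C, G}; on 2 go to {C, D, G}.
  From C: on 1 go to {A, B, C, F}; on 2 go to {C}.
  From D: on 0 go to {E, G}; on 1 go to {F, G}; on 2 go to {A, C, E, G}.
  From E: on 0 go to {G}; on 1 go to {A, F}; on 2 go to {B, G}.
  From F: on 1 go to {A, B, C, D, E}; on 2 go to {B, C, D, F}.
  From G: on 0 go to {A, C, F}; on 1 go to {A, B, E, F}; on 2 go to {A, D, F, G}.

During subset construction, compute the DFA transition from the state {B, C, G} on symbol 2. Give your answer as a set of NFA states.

δ(B,2) = {C, D, G}; δ(C,2) = {C}; δ(G,2) = {A, D, F, G}.
Union: {A, C, D, F, G}.

{A, C, D, F, G}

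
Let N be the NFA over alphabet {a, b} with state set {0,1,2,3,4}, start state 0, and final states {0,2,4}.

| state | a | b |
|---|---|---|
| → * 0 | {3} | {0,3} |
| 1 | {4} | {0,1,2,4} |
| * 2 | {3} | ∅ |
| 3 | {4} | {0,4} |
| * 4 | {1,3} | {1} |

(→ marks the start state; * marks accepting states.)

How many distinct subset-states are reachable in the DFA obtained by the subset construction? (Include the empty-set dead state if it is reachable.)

Start state of the DFA: {0}.
{0} --a--> {3}  [new]
{0} --b--> {0,3}  [new]
{3} --a--> {4}  [new]
{3} --b--> {0,4}  [new]
{0,3} --a--> {3,4}  [new]
{0,3} --b--> {0,3,4}  [new]
{4} --a--> {1,3}  [new]
{4} --b--> {1}  [new]
{0,4} --a--> {1,3}  [seen]
{0,4} --b--> {0,1,3}  [new]
{3,4} --a--> {1,3,4}  [new]
{3,4} --b--> {0,1,4}  [new]
{0,3,4} --a--> {1,3,4}  [seen]
{0,3,4} --b--> {0,1,3,4}  [new]
{1,3} --a--> {4}  [seen]
{1,3} --b--> {0,1,2,4}  [new]
{1} --a--> {4}  [seen]
{1} --b--> {0,1,2,4}  [seen]
{0,1,3} --a--> {3,4}  [seen]
{0,1,3} --b--> {0,1,2,3,4}  [new]
{1,3,4} --a--> {1,3,4}  [seen]
{1,3,4} --b--> {0,1,2,4}  [seen]
{0,1,4} --a--> {1,3,4}  [seen]
{0,1,4} --b--> {0,1,2,3,4}  [seen]
{0,1,3,4} --a--> {1,3,4}  [seen]
{0,1,3,4} --b--> {0,1,2,3,4}  [seen]
{0,1,2,4} --a--> {1,3,4}  [seen]
{0,1,2,4} --b--> {0,1,2,3,4}  [seen]
{0,1,2,3,4} --a--> {1,3,4}  [seen]
{0,1,2,3,4} --b--> {0,1,2,3,4}  [seen]
Reachable DFA states: {0}, {3}, {0,3}, {4}, {0,4}, {3,4}, {0,3,4}, {1,3}, {1}, {0,1,3}, {1,3,4}, {0,1,4}, {0,1,3,4}, {0,1,2,4}, {0,1,2,3,4}.

15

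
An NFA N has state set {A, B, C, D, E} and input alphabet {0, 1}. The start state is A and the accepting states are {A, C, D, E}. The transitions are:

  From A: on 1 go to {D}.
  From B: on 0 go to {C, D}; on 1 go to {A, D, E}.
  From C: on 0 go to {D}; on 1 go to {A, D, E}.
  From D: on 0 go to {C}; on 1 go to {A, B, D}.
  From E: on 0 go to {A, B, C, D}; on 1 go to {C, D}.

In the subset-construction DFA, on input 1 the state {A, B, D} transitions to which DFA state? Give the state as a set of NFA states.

{A, B, D, E}

δ(A,1) = {D}; δ(B,1) = {A, D, E}; δ(D,1) = {A, B, D}.
Union: {A, B, D, E}.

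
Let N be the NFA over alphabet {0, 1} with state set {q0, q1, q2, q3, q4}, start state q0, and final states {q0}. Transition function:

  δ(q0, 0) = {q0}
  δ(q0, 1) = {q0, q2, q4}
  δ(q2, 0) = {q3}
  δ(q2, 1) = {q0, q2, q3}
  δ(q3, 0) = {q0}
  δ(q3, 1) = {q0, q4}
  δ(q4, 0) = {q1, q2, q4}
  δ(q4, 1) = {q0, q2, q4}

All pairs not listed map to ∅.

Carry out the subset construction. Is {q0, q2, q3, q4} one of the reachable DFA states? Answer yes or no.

Start state of the DFA: {q0}.
{q0} --0--> {q0}  [seen]
{q0} --1--> {q0, q2, q4}  [new]
{q0, q2, q4} --0--> {q0, q1, q2, q3, q4}  [new]
{q0, q2, q4} --1--> {q0, q2, q3, q4}  [new]
{q0, q1, q2, q3, q4} --0--> {q0, q1, q2, q3, q4}  [seen]
{q0, q1, q2, q3, q4} --1--> {q0, q2, q3, q4}  [seen]
{q0, q2, q3, q4} --0--> {q0, q1, q2, q3, q4}  [seen]
{q0, q2, q3, q4} --1--> {q0, q2, q3, q4}  [seen]
Reachable DFA states: {q0}, {q0, q2, q4}, {q0, q1, q2, q3, q4}, {q0, q2, q3, q4}.
{q0, q2, q3, q4} is among them.

yes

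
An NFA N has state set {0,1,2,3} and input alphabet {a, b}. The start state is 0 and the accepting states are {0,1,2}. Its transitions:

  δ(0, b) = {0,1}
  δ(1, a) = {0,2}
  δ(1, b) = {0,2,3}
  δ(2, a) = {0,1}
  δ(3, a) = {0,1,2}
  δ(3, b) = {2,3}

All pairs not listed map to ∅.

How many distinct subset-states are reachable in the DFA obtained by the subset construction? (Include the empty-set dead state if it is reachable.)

6

Start state of the DFA: {0}.
{0} --a--> ∅  [new]
{0} --b--> {0,1}  [new]
∅ --a--> ∅  [seen]
∅ --b--> ∅  [seen]
{0,1} --a--> {0,2}  [new]
{0,1} --b--> {0,1,2,3}  [new]
{0,2} --a--> {0,1}  [seen]
{0,2} --b--> {0,1}  [seen]
{0,1,2,3} --a--> {0,1,2}  [new]
{0,1,2,3} --b--> {0,1,2,3}  [seen]
{0,1,2} --a--> {0,1,2}  [seen]
{0,1,2} --b--> {0,1,2,3}  [seen]
Reachable DFA states: {0}, ∅, {0,1}, {0,2}, {0,1,2,3}, {0,1,2}.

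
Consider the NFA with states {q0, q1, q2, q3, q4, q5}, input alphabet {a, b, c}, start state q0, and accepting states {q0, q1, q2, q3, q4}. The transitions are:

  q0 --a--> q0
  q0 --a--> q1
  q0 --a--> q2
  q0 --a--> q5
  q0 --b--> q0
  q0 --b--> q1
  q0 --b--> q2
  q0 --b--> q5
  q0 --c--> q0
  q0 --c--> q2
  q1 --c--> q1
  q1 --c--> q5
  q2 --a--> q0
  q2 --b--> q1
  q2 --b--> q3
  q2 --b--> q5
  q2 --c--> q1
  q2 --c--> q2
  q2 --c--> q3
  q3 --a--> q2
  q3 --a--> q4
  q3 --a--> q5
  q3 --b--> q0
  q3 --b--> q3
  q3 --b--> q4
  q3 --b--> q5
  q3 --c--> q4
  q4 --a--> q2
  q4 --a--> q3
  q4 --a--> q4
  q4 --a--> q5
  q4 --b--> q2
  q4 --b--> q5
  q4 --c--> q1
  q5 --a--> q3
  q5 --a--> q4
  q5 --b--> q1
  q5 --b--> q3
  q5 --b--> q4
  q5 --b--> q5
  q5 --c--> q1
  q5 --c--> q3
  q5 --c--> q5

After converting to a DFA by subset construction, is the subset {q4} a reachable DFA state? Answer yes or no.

Start state of the DFA: {q0}.
{q0} --a--> {q0, q1, q2, q5}  [new]
{q0} --b--> {q0, q1, q2, q5}  [seen]
{q0} --c--> {q0, q2}  [new]
{q0, q1, q2, q5} --a--> {q0, q1, q2, q3, q4, q5}  [new]
{q0, q1, q2, q5} --b--> {q0, q1, q2, q3, q4, q5}  [seen]
{q0, q1, q2, q5} --c--> {q0, q1, q2, q3, q5}  [new]
{q0, q2} --a--> {q0, q1, q2, q5}  [seen]
{q0, q2} --b--> {q0, q1, q2, q3, q5}  [seen]
{q0, q2} --c--> {q0, q1, q2, q3}  [new]
{q0, q1, q2, q3, q4, q5} --a--> {q0, q1, q2, q3, q4, q5}  [seen]
{q0, q1, q2, q3, q4, q5} --b--> {q0, q1, q2, q3, q4, q5}  [seen]
{q0, q1, q2, q3, q4, q5} --c--> {q0, q1, q2, q3, q4, q5}  [seen]
{q0, q1, q2, q3, q5} --a--> {q0, q1, q2, q3, q4, q5}  [seen]
{q0, q1, q2, q3, q5} --b--> {q0, q1, q2, q3, q4, q5}  [seen]
{q0, q1, q2, q3, q5} --c--> {q0, q1, q2, q3, q4, q5}  [seen]
{q0, q1, q2, q3} --a--> {q0, q1, q2, q4, q5}  [new]
{q0, q1, q2, q3} --b--> {q0, q1, q2, q3, q4, q5}  [seen]
{q0, q1, q2, q3} --c--> {q0, q1, q2, q3, q4, q5}  [seen]
{q0, q1, q2, q4, q5} --a--> {q0, q1, q2, q3, q4, q5}  [seen]
{q0, q1, q2, q4, q5} --b--> {q0, q1, q2, q3, q4, q5}  [seen]
{q0, q1, q2, q4, q5} --c--> {q0, q1, q2, q3, q5}  [seen]
Reachable DFA states: {q0}, {q0, q1, q2, q5}, {q0, q2}, {q0, q1, q2, q3, q4, q5}, {q0, q1, q2, q3, q5}, {q0, q1, q2, q3}, {q0, q1, q2, q4, q5}.
{q4} is not among them.

no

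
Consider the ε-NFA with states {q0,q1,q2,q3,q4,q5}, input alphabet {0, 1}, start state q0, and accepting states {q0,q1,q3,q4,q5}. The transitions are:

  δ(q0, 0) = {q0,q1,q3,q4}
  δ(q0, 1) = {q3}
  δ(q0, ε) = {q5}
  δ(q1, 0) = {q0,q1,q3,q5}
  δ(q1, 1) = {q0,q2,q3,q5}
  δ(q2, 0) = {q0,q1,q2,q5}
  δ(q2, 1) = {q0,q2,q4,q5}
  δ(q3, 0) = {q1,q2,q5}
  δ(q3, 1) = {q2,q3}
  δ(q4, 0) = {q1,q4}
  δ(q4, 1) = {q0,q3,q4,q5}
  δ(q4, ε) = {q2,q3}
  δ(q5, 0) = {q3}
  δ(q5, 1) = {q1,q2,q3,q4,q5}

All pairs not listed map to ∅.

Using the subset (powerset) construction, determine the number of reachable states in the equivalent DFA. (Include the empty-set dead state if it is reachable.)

Start state of the DFA: {q0,q5} (ε-closure of the NFA start).
{q0,q5} --0--> {q0,q1,q2,q3,q4,q5}  [new]
{q0,q5} --1--> {q1,q2,q3,q4,q5}  [new]
{q0,q1,q2,q3,q4,q5} --0--> {q0,q1,q2,q3,q4,q5}  [seen]
{q0,q1,q2,q3,q4,q5} --1--> {q0,q1,q2,q3,q4,q5}  [seen]
{q1,q2,q3,q4,q5} --0--> {q0,q1,q2,q3,q4,q5}  [seen]
{q1,q2,q3,q4,q5} --1--> {q0,q1,q2,q3,q4,q5}  [seen]
Reachable DFA states: {q0,q5}, {q0,q1,q2,q3,q4,q5}, {q1,q2,q3,q4,q5}.

3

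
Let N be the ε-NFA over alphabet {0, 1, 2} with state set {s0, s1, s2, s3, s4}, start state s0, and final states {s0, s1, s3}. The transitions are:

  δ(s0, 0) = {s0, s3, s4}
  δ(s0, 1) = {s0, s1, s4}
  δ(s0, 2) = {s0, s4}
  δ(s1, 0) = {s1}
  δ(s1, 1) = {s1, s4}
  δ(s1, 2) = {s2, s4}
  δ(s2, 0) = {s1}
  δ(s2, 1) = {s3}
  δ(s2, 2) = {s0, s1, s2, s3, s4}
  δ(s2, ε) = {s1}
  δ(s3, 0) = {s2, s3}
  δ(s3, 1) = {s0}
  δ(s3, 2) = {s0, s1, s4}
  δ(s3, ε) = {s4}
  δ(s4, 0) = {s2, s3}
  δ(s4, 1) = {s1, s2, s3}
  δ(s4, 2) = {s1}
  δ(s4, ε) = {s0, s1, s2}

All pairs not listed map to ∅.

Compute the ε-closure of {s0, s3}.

{s0, s1, s2, s3, s4}

Begin with {s0, s3}.
s3 →ε {s4}; add s4.
s4 →ε {s0, s1, s2}; add s1, s2.
ε-closure = {s0, s1, s2, s3, s4}.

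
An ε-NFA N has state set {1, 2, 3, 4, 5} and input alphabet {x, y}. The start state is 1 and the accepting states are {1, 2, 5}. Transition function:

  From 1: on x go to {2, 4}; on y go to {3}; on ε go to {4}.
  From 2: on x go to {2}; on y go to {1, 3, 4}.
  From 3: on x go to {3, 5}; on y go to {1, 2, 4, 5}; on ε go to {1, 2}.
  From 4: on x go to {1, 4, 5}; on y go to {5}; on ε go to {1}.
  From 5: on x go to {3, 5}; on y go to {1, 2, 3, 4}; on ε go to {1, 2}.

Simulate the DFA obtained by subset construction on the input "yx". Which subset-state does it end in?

Start: {1, 4}.
δ(1,y) = {3}; δ(4,y) = {5}.
Union: {3, 5}.
ε-closure gives {1, 2, 3, 4, 5}.
After y: {1, 2, 3, 4, 5}.
δ(1,x) = {2, 4}; δ(2,x) = {2}; δ(3,x) = {3, 5}; δ(4,x) = {1, 4, 5}; δ(5,x) = {3, 5}.
Union: {1, 2, 3, 4, 5}.
After x: {1, 2, 3, 4, 5}.

{1, 2, 3, 4, 5}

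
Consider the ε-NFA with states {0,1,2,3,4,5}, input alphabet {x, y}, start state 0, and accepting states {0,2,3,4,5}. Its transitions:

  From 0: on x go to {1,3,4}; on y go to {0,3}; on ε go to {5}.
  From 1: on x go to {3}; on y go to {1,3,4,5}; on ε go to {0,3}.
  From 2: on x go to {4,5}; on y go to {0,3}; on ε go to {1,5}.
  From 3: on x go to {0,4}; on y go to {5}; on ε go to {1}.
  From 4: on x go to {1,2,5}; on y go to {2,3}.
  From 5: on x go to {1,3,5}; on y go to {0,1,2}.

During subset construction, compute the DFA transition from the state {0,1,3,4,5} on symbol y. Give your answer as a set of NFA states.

δ(0,y) = {0,3}; δ(1,y) = {1,3,4,5}; δ(3,y) = {5}; δ(4,y) = {2,3}; δ(5,y) = {0,1,2}.
Union: {0,1,2,3,4,5}.

{0,1,2,3,4,5}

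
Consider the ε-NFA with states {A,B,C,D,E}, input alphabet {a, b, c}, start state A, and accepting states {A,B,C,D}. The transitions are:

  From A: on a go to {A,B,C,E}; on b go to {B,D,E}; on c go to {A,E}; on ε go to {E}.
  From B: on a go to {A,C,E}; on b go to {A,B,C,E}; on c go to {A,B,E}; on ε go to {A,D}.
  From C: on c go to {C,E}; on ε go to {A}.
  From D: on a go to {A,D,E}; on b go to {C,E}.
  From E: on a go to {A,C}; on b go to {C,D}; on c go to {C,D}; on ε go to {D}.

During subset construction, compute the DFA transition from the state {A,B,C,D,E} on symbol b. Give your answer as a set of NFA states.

δ(A,b) = {B,D,E}; δ(B,b) = {A,B,C,E}; δ(C,b) = ∅; δ(D,b) = {C,E}; δ(E,b) = {C,D}.
Union: {A,B,C,D,E}.

{A,B,C,D,E}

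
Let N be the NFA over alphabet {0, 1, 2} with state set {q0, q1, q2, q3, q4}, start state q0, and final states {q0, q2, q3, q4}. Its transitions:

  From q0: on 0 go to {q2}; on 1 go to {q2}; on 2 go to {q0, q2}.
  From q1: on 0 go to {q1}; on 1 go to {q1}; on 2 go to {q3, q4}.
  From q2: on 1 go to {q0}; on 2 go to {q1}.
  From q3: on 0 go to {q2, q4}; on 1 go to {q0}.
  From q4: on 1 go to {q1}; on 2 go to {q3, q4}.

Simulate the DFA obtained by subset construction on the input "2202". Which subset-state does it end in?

Start: {q0}.
δ(q0,2) = {q0, q2}.
Union: {q0, q2}.
After 2: {q0, q2}.
δ(q0,2) = {q0, q2}; δ(q2,2) = {q1}.
Union: {q0, q1, q2}.
After 2: {q0, q1, q2}.
δ(q0,0) = {q2}; δ(q1,0) = {q1}; δ(q2,0) = ∅.
Union: {q1, q2}.
After 0: {q1, q2}.
δ(q1,2) = {q3, q4}; δ(q2,2) = {q1}.
Union: {q1, q3, q4}.
After 2: {q1, q3, q4}.

{q1, q3, q4}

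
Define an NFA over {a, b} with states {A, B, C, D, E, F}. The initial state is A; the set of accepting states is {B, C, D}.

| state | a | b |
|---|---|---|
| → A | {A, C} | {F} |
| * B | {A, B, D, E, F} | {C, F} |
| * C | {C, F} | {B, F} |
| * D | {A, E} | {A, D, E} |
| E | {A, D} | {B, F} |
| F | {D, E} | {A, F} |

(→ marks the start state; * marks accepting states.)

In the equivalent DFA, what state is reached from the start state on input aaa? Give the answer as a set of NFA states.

Start: {A}.
δ(A,a) = {A, C}.
Union: {A, C}.
After a: {A, C}.
δ(A,a) = {A, C}; δ(C,a) = {C, F}.
Union: {A, C, F}.
After a: {A, C, F}.
δ(A,a) = {A, C}; δ(C,a) = {C, F}; δ(F,a) = {D, E}.
Union: {A, C, D, E, F}.
After a: {A, C, D, E, F}.

{A, C, D, E, F}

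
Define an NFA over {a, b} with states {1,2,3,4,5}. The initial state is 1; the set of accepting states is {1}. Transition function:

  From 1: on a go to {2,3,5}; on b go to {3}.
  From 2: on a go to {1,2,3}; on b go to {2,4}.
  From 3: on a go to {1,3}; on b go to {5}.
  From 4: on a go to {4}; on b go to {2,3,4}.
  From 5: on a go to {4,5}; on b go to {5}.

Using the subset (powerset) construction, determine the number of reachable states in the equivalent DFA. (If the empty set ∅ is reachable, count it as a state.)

Start state of the DFA: {1}.
{1} --a--> {2,3,5}  [new]
{1} --b--> {3}  [new]
{2,3,5} --a--> {1,2,3,4,5}  [new]
{2,3,5} --b--> {2,4,5}  [new]
{3} --a--> {1,3}  [new]
{3} --b--> {5}  [new]
{1,2,3,4,5} --a--> {1,2,3,4,5}  [seen]
{1,2,3,4,5} --b--> {2,3,4,5}  [new]
{2,4,5} --a--> {1,2,3,4,5}  [seen]
{2,4,5} --b--> {2,3,4,5}  [seen]
{1,3} --a--> {1,2,3,5}  [new]
{1,3} --b--> {3,5}  [new]
{5} --a--> {4,5}  [new]
{5} --b--> {5}  [seen]
{2,3,4,5} --a--> {1,2,3,4,5}  [seen]
{2,3,4,5} --b--> {2,3,4,5}  [seen]
{1,2,3,5} --a--> {1,2,3,4,5}  [seen]
{1,2,3,5} --b--> {2,3,4,5}  [seen]
{3,5} --a--> {1,3,4,5}  [new]
{3,5} --b--> {5}  [seen]
{4,5} --a--> {4,5}  [seen]
{4,5} --b--> {2,3,4,5}  [seen]
{1,3,4,5} --a--> {1,2,3,4,5}  [seen]
{1,3,4,5} --b--> {2,3,4,5}  [seen]
Reachable DFA states: {1}, {2,3,5}, {3}, {1,2,3,4,5}, {2,4,5}, {1,3}, {5}, {2,3,4,5}, {1,2,3,5}, {3,5}, {4,5}, {1,3,4,5}.

12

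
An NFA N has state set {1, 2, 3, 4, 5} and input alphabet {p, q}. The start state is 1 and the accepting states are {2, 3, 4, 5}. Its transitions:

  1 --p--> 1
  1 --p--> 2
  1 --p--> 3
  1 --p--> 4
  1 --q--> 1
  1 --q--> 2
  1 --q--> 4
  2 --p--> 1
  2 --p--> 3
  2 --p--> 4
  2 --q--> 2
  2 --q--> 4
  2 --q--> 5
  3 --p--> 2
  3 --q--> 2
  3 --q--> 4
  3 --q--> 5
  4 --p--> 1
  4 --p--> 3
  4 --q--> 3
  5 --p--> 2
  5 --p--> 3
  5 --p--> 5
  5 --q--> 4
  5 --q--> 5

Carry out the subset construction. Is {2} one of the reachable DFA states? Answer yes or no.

Start state of the DFA: {1}.
{1} --p--> {1, 2, 3, 4}  [new]
{1} --q--> {1, 2, 4}  [new]
{1, 2, 3, 4} --p--> {1, 2, 3, 4}  [seen]
{1, 2, 3, 4} --q--> {1, 2, 3, 4, 5}  [new]
{1, 2, 4} --p--> {1, 2, 3, 4}  [seen]
{1, 2, 4} --q--> {1, 2, 3, 4, 5}  [seen]
{1, 2, 3, 4, 5} --p--> {1, 2, 3, 4, 5}  [seen]
{1, 2, 3, 4, 5} --q--> {1, 2, 3, 4, 5}  [seen]
Reachable DFA states: {1}, {1, 2, 3, 4}, {1, 2, 4}, {1, 2, 3, 4, 5}.
{2} is not among them.

no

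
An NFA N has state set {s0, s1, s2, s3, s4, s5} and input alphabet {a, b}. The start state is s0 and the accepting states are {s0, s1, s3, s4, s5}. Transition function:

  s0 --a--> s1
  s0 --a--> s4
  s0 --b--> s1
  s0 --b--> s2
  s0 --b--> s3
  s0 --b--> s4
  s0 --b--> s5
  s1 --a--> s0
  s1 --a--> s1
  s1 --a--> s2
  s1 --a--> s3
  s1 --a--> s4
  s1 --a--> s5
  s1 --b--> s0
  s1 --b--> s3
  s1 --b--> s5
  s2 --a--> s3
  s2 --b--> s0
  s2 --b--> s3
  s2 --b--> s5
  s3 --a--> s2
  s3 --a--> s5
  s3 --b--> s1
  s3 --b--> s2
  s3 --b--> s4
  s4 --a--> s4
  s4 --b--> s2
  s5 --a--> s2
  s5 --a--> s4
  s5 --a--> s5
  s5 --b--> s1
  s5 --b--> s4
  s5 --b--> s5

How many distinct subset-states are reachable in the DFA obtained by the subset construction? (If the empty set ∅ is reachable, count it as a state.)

5

Start state of the DFA: {s0}.
{s0} --a--> {s1, s4}  [new]
{s0} --b--> {s1, s2, s3, s4, s5}  [new]
{s1, s4} --a--> {s0, s1, s2, s3, s4, s5}  [new]
{s1, s4} --b--> {s0, s2, s3, s5}  [new]
{s1, s2, s3, s4, s5} --a--> {s0, s1, s2, s3, s4, s5}  [seen]
{s1, s2, s3, s4, s5} --b--> {s0, s1, s2, s3, s4, s5}  [seen]
{s0, s1, s2, s3, s4, s5} --a--> {s0, s1, s2, s3, s4, s5}  [seen]
{s0, s1, s2, s3, s4, s5} --b--> {s0, s1, s2, s3, s4, s5}  [seen]
{s0, s2, s3, s5} --a--> {s1, s2, s3, s4, s5}  [seen]
{s0, s2, s3, s5} --b--> {s0, s1, s2, s3, s4, s5}  [seen]
Reachable DFA states: {s0}, {s1, s4}, {s1, s2, s3, s4, s5}, {s0, s1, s2, s3, s4, s5}, {s0, s2, s3, s5}.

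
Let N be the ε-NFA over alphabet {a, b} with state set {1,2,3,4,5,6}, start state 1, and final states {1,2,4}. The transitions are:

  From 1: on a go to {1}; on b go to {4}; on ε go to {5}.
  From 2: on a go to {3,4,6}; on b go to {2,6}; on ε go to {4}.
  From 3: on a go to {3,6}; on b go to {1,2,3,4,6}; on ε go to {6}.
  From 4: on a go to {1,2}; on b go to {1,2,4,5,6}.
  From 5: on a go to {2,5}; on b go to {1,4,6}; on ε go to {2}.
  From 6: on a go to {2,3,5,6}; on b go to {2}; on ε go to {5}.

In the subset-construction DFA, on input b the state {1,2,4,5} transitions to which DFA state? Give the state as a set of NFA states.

δ(1,b) = {4}; δ(2,b) = {2,6}; δ(4,b) = {1,2,4,5,6}; δ(5,b) = {1,4,6}.
Union: {1,2,4,5,6}.

{1,2,4,5,6}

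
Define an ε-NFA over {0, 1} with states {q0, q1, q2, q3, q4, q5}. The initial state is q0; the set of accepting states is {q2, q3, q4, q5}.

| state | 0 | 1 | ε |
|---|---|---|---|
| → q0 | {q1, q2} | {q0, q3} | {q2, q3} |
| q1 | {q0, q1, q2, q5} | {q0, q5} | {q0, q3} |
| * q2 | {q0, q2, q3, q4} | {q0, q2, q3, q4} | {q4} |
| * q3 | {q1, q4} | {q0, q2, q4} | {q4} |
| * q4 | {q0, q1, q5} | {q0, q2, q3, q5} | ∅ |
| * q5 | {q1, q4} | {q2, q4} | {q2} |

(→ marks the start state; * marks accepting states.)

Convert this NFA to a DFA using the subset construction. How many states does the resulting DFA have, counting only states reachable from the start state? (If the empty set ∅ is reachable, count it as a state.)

3

Start state of the DFA: {q0, q2, q3, q4} (ε-closure of the NFA start).
{q0, q2, q3, q4} --0--> {q0, q1, q2, q3, q4, q5}  [new]
{q0, q2, q3, q4} --1--> {q0, q2, q3, q4, q5}  [new]
{q0, q1, q2, q3, q4, q5} --0--> {q0, q1, q2, q3, q4, q5}  [seen]
{q0, q1, q2, q3, q4, q5} --1--> {q0, q2, q3, q4, q5}  [seen]
{q0, q2, q3, q4, q5} --0--> {q0, q1, q2, q3, q4, q5}  [seen]
{q0, q2, q3, q4, q5} --1--> {q0, q2, q3, q4, q5}  [seen]
Reachable DFA states: {q0, q2, q3, q4}, {q0, q1, q2, q3, q4, q5}, {q0, q2, q3, q4, q5}.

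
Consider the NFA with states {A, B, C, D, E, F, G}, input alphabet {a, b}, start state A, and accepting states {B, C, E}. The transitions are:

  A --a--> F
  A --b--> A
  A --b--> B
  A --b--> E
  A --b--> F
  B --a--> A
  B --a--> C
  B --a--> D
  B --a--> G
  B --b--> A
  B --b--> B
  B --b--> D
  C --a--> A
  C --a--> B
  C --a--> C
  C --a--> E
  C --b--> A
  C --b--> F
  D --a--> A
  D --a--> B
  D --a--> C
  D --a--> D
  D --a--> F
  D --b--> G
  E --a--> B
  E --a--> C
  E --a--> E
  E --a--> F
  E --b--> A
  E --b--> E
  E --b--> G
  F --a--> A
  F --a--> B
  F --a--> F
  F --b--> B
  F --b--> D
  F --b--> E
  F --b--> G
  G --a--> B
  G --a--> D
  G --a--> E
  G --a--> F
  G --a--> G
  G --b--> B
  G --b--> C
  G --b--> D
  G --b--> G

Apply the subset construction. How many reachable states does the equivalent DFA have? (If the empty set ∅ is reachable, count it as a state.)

Start state of the DFA: {A}.
{A} --a--> {F}  [new]
{A} --b--> {A, B, E, F}  [new]
{F} --a--> {A, B, F}  [new]
{F} --b--> {B, D, E, G}  [new]
{A, B, E, F} --a--> {A, B, C, D, E, F, G}  [new]
{A, B, E, F} --b--> {A, B, D, E, F, G}  [new]
{A, B, F} --a--> {A, B, C, D, F, G}  [new]
{A, B, F} --b--> {A, B, D, E, F, G}  [seen]
{B, D, E, G} --a--> {A, B, C, D, E, F, G}  [seen]
{B, D, E, G} --b--> {A, B, C, D, E, G}  [new]
{A, B, C, D, E, F, G} --a--> {A, B, C, D, E, F, G}  [seen]
{A, B, C, D, E, F, G} --b--> {A, B, C, D, E, F, G}  [seen]
{A, B, D, E, F, G} --a--> {A, B, C, D, E, F, G}  [seen]
{A, B, D, E, F, G} --b--> {A, B, C, D, E, F, G}  [seen]
{A, B, C, D, F, G} --a--> {A, B, C, D, E, F, G}  [seen]
{A, B, C, D, F, G} --b--> {A, B, C, D, E, F, G}  [seen]
{A, B, C, D, E, G} --a--> {A, B, C, D, E, F, G}  [seen]
{A, B, C, D, E, G} --b--> {A, B, C, D, E, F, G}  [seen]
Reachable DFA states: {A}, {F}, {A, B, E, F}, {A, B, F}, {B, D, E, G}, {A, B, C, D, E, F, G}, {A, B, D, E, F, G}, {A, B, C, D, F, G}, {A, B, C, D, E, G}.

9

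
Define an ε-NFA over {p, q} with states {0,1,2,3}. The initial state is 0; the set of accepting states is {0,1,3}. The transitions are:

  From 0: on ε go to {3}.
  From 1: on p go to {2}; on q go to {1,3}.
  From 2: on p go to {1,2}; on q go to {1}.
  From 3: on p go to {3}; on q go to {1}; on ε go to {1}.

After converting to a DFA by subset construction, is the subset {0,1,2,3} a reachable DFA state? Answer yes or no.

Start state of the DFA: {0,1,3} (ε-closure of the NFA start).
{0,1,3} --p--> {1,2,3}  [new]
{0,1,3} --q--> {1,3}  [new]
{1,2,3} --p--> {1,2,3}  [seen]
{1,2,3} --q--> {1,3}  [seen]
{1,3} --p--> {1,2,3}  [seen]
{1,3} --q--> {1,3}  [seen]
Reachable DFA states: {0,1,3}, {1,2,3}, {1,3}.
{0,1,2,3} is not among them.

no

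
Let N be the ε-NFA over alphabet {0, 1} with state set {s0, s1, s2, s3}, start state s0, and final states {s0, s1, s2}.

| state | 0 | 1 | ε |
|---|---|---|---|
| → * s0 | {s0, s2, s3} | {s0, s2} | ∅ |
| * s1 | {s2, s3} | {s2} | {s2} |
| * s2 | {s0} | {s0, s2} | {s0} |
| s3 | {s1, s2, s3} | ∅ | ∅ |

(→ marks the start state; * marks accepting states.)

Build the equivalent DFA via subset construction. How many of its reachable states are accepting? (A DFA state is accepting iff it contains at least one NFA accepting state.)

4

Start state of the DFA: {s0} (ε-closure of the NFA start).
{s0} --0--> {s0, s2, s3}  [new]
{s0} --1--> {s0, s2}  [new]
{s0, s2, s3} --0--> {s0, s1, s2, s3}  [new]
{s0, s2, s3} --1--> {s0, s2}  [seen]
{s0, s2} --0--> {s0, s2, s3}  [seen]
{s0, s2} --1--> {s0, s2}  [seen]
{s0, s1, s2, s3} --0--> {s0, s1, s2, s3}  [seen]
{s0, s1, s2, s3} --1--> {s0, s2}  [seen]
Reachable DFA states: {s0}, {s0, s2, s3}, {s0, s2}, {s0, s1, s2, s3}.
Accepting DFA states (contain an NFA accepting state): {s0}, {s0, s2, s3}, {s0, s2}, {s0, s1, s2, s3}.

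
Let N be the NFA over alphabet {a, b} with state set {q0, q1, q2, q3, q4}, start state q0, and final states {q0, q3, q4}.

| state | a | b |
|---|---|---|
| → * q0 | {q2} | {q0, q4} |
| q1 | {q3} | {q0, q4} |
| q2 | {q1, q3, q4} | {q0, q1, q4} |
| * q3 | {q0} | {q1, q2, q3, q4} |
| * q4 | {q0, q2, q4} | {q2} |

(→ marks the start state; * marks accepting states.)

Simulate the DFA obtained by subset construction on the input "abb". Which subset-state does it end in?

{q0, q2, q4}

Start: {q0}.
δ(q0,a) = {q2}.
Union: {q2}.
After a: {q2}.
δ(q2,b) = {q0, q1, q4}.
Union: {q0, q1, q4}.
After b: {q0, q1, q4}.
δ(q0,b) = {q0, q4}; δ(q1,b) = {q0, q4}; δ(q4,b) = {q2}.
Union: {q0, q2, q4}.
After b: {q0, q2, q4}.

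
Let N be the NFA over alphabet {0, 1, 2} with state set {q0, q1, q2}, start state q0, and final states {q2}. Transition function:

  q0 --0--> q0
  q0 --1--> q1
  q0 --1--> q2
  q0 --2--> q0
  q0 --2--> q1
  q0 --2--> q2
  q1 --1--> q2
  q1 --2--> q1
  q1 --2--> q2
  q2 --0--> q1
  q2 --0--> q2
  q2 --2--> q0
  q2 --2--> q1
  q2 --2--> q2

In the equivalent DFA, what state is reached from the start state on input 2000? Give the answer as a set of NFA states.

Start: {q0}.
δ(q0,2) = {q0, q1, q2}.
Union: {q0, q1, q2}.
After 2: {q0, q1, q2}.
δ(q0,0) = {q0}; δ(q1,0) = ∅; δ(q2,0) = {q1, q2}.
Union: {q0, q1, q2}.
After 0: {q0, q1, q2}.
δ(q0,0) = {q0}; δ(q1,0) = ∅; δ(q2,0) = {q1, q2}.
Union: {q0, q1, q2}.
After 0: {q0, q1, q2}.
δ(q0,0) = {q0}; δ(q1,0) = ∅; δ(q2,0) = {q1, q2}.
Union: {q0, q1, q2}.
After 0: {q0, q1, q2}.

{q0, q1, q2}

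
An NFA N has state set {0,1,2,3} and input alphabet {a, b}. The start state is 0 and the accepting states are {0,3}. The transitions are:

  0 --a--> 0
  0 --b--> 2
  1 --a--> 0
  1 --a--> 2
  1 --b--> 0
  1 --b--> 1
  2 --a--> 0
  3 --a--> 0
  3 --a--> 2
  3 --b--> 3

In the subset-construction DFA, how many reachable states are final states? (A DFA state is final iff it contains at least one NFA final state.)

1

Start state of the DFA: {0}.
{0} --a--> {0}  [seen]
{0} --b--> {2}  [new]
{2} --a--> {0}  [seen]
{2} --b--> ∅  [new]
∅ --a--> ∅  [seen]
∅ --b--> ∅  [seen]
Reachable DFA states: {0}, {2}, ∅.
Accepting DFA states (contain an NFA accepting state): {0}.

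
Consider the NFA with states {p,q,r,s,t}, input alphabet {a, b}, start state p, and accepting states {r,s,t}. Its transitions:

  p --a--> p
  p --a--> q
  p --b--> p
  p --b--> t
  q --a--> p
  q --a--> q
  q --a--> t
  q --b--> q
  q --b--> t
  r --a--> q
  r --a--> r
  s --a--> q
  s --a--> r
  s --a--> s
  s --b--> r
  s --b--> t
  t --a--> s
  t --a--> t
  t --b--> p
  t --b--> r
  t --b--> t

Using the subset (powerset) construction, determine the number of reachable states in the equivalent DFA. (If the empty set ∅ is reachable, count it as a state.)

Start state of the DFA: {p}.
{p} --a--> {p,q}  [new]
{p} --b--> {p,t}  [new]
{p,q} --a--> {p,q,t}  [new]
{p,q} --b--> {p,q,t}  [seen]
{p,t} --a--> {p,q,s,t}  [new]
{p,t} --b--> {p,r,t}  [new]
{p,q,t} --a--> {p,q,s,t}  [seen]
{p,q,t} --b--> {p,q,r,t}  [new]
{p,q,s,t} --a--> {p,q,r,s,t}  [new]
{p,q,s,t} --b--> {p,q,r,t}  [seen]
{p,r,t} --a--> {p,q,r,s,t}  [seen]
{p,r,t} --b--> {p,r,t}  [seen]
{p,q,r,t} --a--> {p,q,r,s,t}  [seen]
{p,q,r,t} --b--> {p,q,r,t}  [seen]
{p,q,r,s,t} --a--> {p,q,r,s,t}  [seen]
{p,q,r,s,t} --b--> {p,q,r,t}  [seen]
Reachable DFA states: {p}, {p,q}, {p,t}, {p,q,t}, {p,q,s,t}, {p,r,t}, {p,q,r,t}, {p,q,r,s,t}.

8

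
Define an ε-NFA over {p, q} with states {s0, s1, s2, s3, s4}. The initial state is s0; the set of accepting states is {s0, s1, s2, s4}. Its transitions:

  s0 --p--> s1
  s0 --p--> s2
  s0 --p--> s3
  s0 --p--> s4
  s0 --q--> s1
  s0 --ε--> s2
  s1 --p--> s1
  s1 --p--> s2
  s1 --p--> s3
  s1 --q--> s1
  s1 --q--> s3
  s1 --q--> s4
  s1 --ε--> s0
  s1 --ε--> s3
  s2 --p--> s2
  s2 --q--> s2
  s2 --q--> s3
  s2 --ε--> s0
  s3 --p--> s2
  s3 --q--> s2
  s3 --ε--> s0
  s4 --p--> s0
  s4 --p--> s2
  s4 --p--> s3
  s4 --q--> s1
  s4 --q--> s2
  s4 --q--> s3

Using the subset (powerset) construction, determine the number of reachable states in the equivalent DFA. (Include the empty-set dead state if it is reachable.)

3

Start state of the DFA: {s0, s2} (ε-closure of the NFA start).
{s0, s2} --p--> {s0, s1, s2, s3, s4}  [new]
{s0, s2} --q--> {s0, s1, s2, s3}  [new]
{s0, s1, s2, s3, s4} --p--> {s0, s1, s2, s3, s4}  [seen]
{s0, s1, s2, s3, s4} --q--> {s0, s1, s2, s3, s4}  [seen]
{s0, s1, s2, s3} --p--> {s0, s1, s2, s3, s4}  [seen]
{s0, s1, s2, s3} --q--> {s0, s1, s2, s3, s4}  [seen]
Reachable DFA states: {s0, s2}, {s0, s1, s2, s3, s4}, {s0, s1, s2, s3}.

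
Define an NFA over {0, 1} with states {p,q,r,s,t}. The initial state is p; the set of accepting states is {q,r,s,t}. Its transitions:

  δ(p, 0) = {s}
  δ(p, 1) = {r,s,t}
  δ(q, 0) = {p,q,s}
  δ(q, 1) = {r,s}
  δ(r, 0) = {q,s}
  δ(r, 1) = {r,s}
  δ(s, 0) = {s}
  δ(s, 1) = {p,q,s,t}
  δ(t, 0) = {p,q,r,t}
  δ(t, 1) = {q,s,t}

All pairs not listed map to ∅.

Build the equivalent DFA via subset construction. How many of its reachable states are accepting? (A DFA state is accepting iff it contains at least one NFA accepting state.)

Start state of the DFA: {p}.
{p} --0--> {s}  [new]
{p} --1--> {r,s,t}  [new]
{s} --0--> {s}  [seen]
{s} --1--> {p,q,s,t}  [new]
{r,s,t} --0--> {p,q,r,s,t}  [new]
{r,s,t} --1--> {p,q,r,s,t}  [seen]
{p,q,s,t} --0--> {p,q,r,s,t}  [seen]
{p,q,s,t} --1--> {p,q,r,s,t}  [seen]
{p,q,r,s,t} --0--> {p,q,r,s,t}  [seen]
{p,q,r,s,t} --1--> {p,q,r,s,t}  [seen]
Reachable DFA states: {p}, {s}, {r,s,t}, {p,q,s,t}, {p,q,r,s,t}.
Accepting DFA states (contain an NFA accepting state): {s}, {r,s,t}, {p,q,s,t}, {p,q,r,s,t}.

4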